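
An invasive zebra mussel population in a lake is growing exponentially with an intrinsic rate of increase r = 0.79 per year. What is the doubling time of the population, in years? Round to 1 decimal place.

0.9 years

Doubling time t_d = ln(2)/r = 0.6931/0.79 = 0.8774.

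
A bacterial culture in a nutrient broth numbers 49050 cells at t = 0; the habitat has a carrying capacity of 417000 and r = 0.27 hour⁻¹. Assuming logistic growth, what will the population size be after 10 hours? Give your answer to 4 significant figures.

A = (K − N₀)/N₀ = (417000 − 49050)/49050 = 7.5015.
N(t) = K/(1 + A·e^(−rt)) = 417000/(1 + 7.5015×e^(−0.27×10)).
e^(−2.7) = 0.067206; denominator = 1 + 7.5015×0.067206 = 1.5041.
N = 417000/1.5041 = 277234.

277200 cells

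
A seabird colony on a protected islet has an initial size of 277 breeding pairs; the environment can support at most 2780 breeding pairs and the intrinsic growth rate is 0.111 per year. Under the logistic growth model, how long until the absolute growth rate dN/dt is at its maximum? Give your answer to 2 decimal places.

19.83 years

Logistic growth is fastest at N = K/2 = 1390.
A = (K − N₀)/N₀ = 9.0361. Set K/(1 + A·e^(−rt)) = K/2 → A·e^(−rt) = 1.
e^(−0.111t) = 1/9.0361 = 0.110667, so t = ln(9.0361)/0.111 = 2.2012/0.111 = 19.831.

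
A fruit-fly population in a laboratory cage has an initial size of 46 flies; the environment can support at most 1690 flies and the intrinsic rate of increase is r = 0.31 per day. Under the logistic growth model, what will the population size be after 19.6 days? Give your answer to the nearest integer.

1562 flies

A = (K − N₀)/N₀ = (1690 − 46)/46 = 35.739.
N(t) = K/(1 + A·e^(−rt)) = 1690/(1 + 35.739×e^(−0.31×19.6)).
e^(−6.076) = 0.0022973; denominator = 1 + 35.739×0.0022973 = 1.0821.
N = 1690/1.0821 = 1561.77.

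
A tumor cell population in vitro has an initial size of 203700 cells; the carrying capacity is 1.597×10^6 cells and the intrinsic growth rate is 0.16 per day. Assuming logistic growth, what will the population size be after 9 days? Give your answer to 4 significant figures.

A = (K − N₀)/N₀ = (1.597×10^6 − 203700)/203700 = 6.84.
N(t) = K/(1 + A·e^(−rt)) = 1.597×10^6/(1 + 6.84×e^(−0.16×9)).
e^(−1.44) = 0.23693; denominator = 1 + 6.84×0.23693 = 2.6206.
N = 1.597×10^6/2.6206 = 609408.

609400 cells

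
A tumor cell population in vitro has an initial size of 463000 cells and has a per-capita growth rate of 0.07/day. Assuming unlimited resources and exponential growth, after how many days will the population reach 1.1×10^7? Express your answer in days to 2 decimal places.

45.26 days

Set N₀·e^(rt) = 1.1×10^7: e^(0.07·t) = 1.1×10^7/463000 = 23.758.
0.07·t = ln(23.758) = 3.1679, so t = 3.1679/0.07 = 45.256.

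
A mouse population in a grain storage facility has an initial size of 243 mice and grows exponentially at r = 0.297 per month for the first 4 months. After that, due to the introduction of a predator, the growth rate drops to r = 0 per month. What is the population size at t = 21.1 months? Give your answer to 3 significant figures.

Phase 1: N(4) = 243·e^(0.297×4) = 243·e^1.188 = 797.165.
Phase 2 runs for 21.1 − 4 = 17.1 months at r = 0.
N(21.1) = 797.165·e^(0×17.1) = 797.165·e^-0 = 797.165.

797 mice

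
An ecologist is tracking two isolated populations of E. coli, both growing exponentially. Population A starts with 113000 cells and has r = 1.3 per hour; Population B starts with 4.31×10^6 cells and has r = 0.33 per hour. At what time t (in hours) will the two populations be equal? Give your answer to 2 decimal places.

Set 113000·e^(1.3t) = 4.31×10^6·e^(0.33t).
e^((1.3 − 0.33)t) = 4.31×10^6/113000 → e^(0.97·t) = 38.142.
0.97·t = ln(38.142) = 3.6413, so t = 3.6413/0.97 = 3.7539.

3.75 hours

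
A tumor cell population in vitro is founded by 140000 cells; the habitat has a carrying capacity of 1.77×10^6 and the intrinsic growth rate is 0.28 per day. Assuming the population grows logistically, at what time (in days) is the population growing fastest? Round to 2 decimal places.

Logistic growth is fastest at N = K/2 = 885000.
A = (K − N₀)/N₀ = 11.643. Set K/(1 + A·e^(−rt)) = K/2 → A·e^(−rt) = 1.
e^(−0.28t) = 1/11.643 = 0.0858896, so t = ln(11.643)/0.28 = 2.4547/0.28 = 8.7668.

8.77 days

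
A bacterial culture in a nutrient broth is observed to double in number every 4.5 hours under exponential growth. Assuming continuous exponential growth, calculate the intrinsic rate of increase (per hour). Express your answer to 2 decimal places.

0.15 per hour

r = ln(2)/t_d = 0.6931/4.5 = 0.15403.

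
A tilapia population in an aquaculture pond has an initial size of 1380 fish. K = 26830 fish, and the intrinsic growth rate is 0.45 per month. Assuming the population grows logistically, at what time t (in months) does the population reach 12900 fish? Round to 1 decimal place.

A = (K − N₀)/N₀ = (26830 − 1380)/1380 = 18.442.
Solve 26830/(1 + 18.442·e^(−0.45t)) = 12900: 1 + 18.442·e^(−0.45t) = 2.0798, so e^(−0.45t) = 0.0585535.
−0.45·t = ln(0.0585535) = -2.8378, so t = 2.8378/0.45 = 6.3063.

6.3 months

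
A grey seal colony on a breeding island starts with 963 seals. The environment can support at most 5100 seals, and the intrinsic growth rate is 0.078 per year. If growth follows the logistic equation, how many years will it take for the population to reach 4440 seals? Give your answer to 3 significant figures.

A = (K − N₀)/N₀ = (5100 − 963)/963 = 4.296.
Solve 5100/(1 + 4.296·e^(−0.078t)) = 4440: 1 + 4.296·e^(−0.078t) = 1.1486, so e^(−0.078t) = 0.034602.
−0.078·t = ln(0.034602) = -3.3638, so t = 3.3638/0.078 = 43.126.

43.1 years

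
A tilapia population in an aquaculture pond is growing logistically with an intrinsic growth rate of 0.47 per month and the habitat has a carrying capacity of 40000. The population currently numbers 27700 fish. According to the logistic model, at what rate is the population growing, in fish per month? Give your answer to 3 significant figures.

dN/dt = rN(1 − N/K) = 0.47 × 27700 × (1 − 27700/40000).
1 − 27700/40000 = 0.3075; dN/dt = 0.47 × 27700 × 0.3075 = 4003.3.

4000 fish per month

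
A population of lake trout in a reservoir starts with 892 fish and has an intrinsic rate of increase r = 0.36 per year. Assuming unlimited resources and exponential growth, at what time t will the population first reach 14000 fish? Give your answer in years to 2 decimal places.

Set N₀·e^(rt) = 14000: e^(0.36·t) = 14000/892 = 15.695.
0.36·t = ln(15.695) = 2.7533, so t = 2.7533/0.36 = 7.6482.

7.65 years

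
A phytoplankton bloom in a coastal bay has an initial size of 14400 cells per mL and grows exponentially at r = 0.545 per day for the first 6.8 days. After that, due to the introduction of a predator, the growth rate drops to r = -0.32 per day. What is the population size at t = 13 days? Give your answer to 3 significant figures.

Phase 1: N(6.8) = 14400·e^(0.545×6.8) = 14400·e^3.706 = 585946.
Phase 2 runs for 13 − 6.8 = 6.2 days at r = -0.32.
N(13) = 585946·e^(-0.32×6.2) = 585946·e^-1.984 = 80578.2.

80600 cells per mL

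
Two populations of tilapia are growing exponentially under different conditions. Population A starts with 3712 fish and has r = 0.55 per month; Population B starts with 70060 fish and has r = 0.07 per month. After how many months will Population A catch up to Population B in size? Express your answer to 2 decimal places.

6.12 months

Set 3712·e^(0.55t) = 70060·e^(0.07t).
e^((0.55 − 0.07)t) = 70060/3712 → e^(0.48·t) = 18.874.
0.48·t = ln(18.874) = 2.9378, so t = 2.9378/0.48 = 6.1204.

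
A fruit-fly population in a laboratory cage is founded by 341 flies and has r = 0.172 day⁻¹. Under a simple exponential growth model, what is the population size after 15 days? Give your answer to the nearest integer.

N(t) = N₀·e^(rt) = 341 × e^(0.172×15) = 341 × e^2.58.
e^2.58 ≈ 13.197, so N ≈ 341 × 13.197 = 4500.22.

4500 flies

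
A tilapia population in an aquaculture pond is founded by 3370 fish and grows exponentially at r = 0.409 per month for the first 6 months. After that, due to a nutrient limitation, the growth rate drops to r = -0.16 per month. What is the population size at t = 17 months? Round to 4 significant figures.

6746 fish

Phase 1: N(6) = 3370·e^(0.409×6) = 3370·e^2.454 = 39209.3.
Phase 2 runs for 17 − 6 = 11 months at r = -0.16.
N(17) = 39209.3·e^(-0.16×11) = 39209.3·e^-1.76 = 6745.75.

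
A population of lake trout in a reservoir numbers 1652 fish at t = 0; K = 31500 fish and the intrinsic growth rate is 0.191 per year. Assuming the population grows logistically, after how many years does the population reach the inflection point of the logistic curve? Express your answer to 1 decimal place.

Logistic growth is fastest at N = K/2 = 15750.
A = (K − N₀)/N₀ = 18.068. Set K/(1 + A·e^(−rt)) = K/2 → A·e^(−rt) = 1.
e^(−0.191t) = 1/18.068 = 0.0553471, so t = ln(18.068)/0.191 = 2.8941/0.191 = 15.153.

15.2 years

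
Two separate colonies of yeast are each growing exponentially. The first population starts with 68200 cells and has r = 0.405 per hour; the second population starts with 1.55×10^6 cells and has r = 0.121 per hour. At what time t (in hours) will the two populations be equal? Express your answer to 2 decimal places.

11.00 hours

Set 68200·e^(0.405t) = 1.55×10^6·e^(0.121t).
e^((0.405 − 0.121)t) = 1.55×10^6/68200 → e^(0.284·t) = 22.727.
0.284·t = ln(22.727) = 3.1236, so t = 3.1236/0.284 = 10.998.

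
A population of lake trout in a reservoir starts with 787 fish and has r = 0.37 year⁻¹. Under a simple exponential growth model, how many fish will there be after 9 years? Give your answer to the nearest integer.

21987 fish

N(t) = N₀·e^(rt) = 787 × e^(0.37×9) = 787 × e^3.33.
e^3.33 ≈ 27.938, so N ≈ 787 × 27.938 = 21987.5.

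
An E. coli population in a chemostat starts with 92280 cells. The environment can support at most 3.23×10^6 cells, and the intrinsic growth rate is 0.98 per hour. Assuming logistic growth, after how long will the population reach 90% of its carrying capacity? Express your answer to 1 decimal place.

5.8 hours

A = (K − N₀)/N₀ = (3.23×10^6 − 92280)/92280 = 34.002.
Solve 3.23×10^6/(1 + 34.002·e^(−0.98t)) = 2.907×10^6: 1 + 34.002·e^(−0.98t) = 1.1111, so e^(−0.98t) = 0.00326777.
−0.98·t = ln(0.00326777) = -5.7236, so t = 5.7236/0.98 = 5.8405.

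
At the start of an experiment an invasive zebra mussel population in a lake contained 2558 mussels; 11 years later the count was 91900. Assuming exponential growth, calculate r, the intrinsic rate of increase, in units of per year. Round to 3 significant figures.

0.326 per year

From N(t) = N₀·e^(rt): e^(r·11) = 91900/2558 = 35.927.
r·11 = ln(35.927) = 3.5815, so r = 3.5815/11 = 0.32559.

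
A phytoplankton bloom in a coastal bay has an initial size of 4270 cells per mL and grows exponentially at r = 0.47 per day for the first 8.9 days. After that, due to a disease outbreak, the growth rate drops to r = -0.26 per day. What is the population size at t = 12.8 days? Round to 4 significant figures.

Phase 1: N(8.9) = 4270·e^(0.47×8.9) = 4270·e^4.183 = 279951.
Phase 2 runs for 12.8 − 8.9 = 3.9 days at r = -0.26.
N(12.8) = 279951·e^(-0.26×3.9) = 279951·e^-1.014 = 101556.

101600 cells per mL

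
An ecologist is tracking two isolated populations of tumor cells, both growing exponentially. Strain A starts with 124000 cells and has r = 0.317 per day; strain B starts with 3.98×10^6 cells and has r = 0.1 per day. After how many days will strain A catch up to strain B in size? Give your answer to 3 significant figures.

16.0 days

Set 124000·e^(0.317t) = 3.98×10^6·e^(0.1t).
e^((0.317 − 0.1)t) = 3.98×10^6/124000 → e^(0.217·t) = 32.097.
0.217·t = ln(32.097) = 3.4688, so t = 3.4688/0.217 = 15.985.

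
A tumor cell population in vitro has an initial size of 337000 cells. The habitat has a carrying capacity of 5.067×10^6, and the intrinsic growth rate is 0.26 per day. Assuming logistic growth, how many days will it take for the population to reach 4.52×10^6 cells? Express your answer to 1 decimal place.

A = (K − N₀)/N₀ = (5.067×10^6 − 337000)/337000 = 14.036.
Solve 5.067×10^6/(1 + 14.036·e^(−0.26t)) = 4.52×10^6: 1 + 14.036·e^(−0.26t) = 1.121, so e^(−0.26t) = 0.00862219.
−0.26·t = ln(0.00862219) = -4.7534, so t = 4.7534/0.26 = 18.282.

18.3 days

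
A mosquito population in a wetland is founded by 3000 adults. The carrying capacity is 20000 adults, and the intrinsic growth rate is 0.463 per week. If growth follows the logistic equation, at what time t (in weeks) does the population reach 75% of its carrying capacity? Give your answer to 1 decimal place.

6.1 weeks

A = (K − N₀)/N₀ = (20000 − 3000)/3000 = 5.6667.
Solve 20000/(1 + 5.6667·e^(−0.463t)) = 15000: 1 + 5.6667·e^(−0.463t) = 1.3333, so e^(−0.463t) = 0.0588235.
−0.463·t = ln(0.0588235) = -2.8332, so t = 2.8332/0.463 = 6.1193.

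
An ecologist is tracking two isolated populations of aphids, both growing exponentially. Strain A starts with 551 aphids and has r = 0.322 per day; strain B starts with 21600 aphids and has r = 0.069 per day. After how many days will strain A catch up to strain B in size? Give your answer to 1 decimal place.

14.5 days

Set 551·e^(0.322t) = 21600·e^(0.069t).
e^((0.322 − 0.069)t) = 21600/551 → e^(0.253·t) = 39.201.
0.253·t = ln(39.201) = 3.6687, so t = 3.6687/0.253 = 14.501.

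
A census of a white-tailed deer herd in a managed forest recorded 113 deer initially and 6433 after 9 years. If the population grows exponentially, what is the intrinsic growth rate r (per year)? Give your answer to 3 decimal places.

0.449 per year

From N(t) = N₀·e^(rt): e^(r·9) = 6433/113 = 56.929.
r·9 = ln(56.929) = 4.0418, so r = 4.0418/9 = 0.44909.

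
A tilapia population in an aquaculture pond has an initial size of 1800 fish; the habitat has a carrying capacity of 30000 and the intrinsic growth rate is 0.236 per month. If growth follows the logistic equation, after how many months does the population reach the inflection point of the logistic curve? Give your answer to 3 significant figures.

Logistic growth is fastest at N = K/2 = 15000.
A = (K − N₀)/N₀ = 15.667. Set K/(1 + A·e^(−rt)) = K/2 → A·e^(−rt) = 1.
e^(−0.236t) = 1/15.667 = 0.0638298, so t = ln(15.667)/0.236 = 2.7515/0.236 = 11.659.

11.7 months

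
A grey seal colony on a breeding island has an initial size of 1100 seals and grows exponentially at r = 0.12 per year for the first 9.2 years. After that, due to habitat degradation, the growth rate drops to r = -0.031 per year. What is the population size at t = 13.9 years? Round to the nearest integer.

Phase 1: N(9.2) = 1100·e^(0.12×9.2) = 1100·e^1.104 = 3317.83.
Phase 2 runs for 13.9 − 9.2 = 4.7 years at r = -0.031.
N(13.9) = 3317.83·e^(-0.031×4.7) = 3317.83·e^-0.1457 = 2867.99.

2868 seals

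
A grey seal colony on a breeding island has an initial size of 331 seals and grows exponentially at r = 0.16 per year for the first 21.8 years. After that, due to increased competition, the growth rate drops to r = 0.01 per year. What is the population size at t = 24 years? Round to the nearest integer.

11071 seals

Phase 1: N(21.8) = 331·e^(0.16×21.8) = 331·e^3.488 = 10830.5.
Phase 2 runs for 24 − 21.8 = 2.2 years at r = 0.01.
N(24) = 10830.5·e^(0.01×2.2) = 10830.5·e^0.022 = 11071.4.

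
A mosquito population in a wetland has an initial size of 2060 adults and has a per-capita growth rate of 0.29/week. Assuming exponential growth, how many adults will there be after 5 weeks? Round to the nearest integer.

8782 adults

N(t) = N₀·e^(rt) = 2060 × e^(0.29×5) = 2060 × e^1.45.
e^1.45 ≈ 4.2631, so N ≈ 2060 × 4.2631 = 8782.02.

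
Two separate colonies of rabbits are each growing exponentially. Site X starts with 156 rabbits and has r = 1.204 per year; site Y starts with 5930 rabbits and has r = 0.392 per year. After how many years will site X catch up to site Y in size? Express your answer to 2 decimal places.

Set 156·e^(1.204t) = 5930·e^(0.392t).
e^((1.204 − 0.392)t) = 5930/156 → e^(0.812·t) = 38.013.
0.812·t = ln(38.013) = 3.6379, so t = 3.6379/0.812 = 4.4802.

4.48 years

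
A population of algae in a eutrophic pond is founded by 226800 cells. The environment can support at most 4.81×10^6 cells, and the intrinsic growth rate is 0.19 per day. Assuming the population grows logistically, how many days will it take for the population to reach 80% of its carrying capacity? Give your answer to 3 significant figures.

23.1 days

A = (K − N₀)/N₀ = (4.81×10^6 − 226800)/226800 = 20.208.
Solve 4.81×10^6/(1 + 20.208·e^(−0.19t)) = 3.848×10^6: 1 + 20.208·e^(−0.19t) = 1.25, so e^(−0.19t) = 0.0123713.
−0.19·t = ln(0.0123713) = -4.3924, so t = 4.3924/0.19 = 23.118.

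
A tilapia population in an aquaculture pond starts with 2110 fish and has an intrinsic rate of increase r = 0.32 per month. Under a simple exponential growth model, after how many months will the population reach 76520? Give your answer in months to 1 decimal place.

11.2 months

Set N₀·e^(rt) = 76520: e^(0.32·t) = 76520/2110 = 36.265.
0.32·t = ln(36.265) = 3.5909, so t = 3.5909/0.32 = 11.221.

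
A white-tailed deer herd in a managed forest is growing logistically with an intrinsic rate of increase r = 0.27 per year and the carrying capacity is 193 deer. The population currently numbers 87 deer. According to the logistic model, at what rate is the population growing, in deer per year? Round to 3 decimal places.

12.901 deer per year

dN/dt = rN(1 − N/K) = 0.27 × 87 × (1 − 87/193).
1 − 87/193 = 0.54922; dN/dt = 0.27 × 87 × 0.54922 = 12.901.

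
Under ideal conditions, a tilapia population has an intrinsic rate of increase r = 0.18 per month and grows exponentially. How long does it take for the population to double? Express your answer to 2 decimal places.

Doubling time t_d = ln(2)/r = 0.6931/0.18 = 3.8508.

3.85 months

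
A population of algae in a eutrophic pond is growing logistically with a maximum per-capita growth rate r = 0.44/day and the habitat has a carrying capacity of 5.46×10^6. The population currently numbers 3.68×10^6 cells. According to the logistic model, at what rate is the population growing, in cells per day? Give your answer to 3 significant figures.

dN/dt = rN(1 − N/K) = 0.44 × 3.68×10^6 × (1 − 3.68×10^6/5.46×10^6).
1 − 3.68×10^6/5.46×10^6 = 0.32601; dN/dt = 0.44 × 3.68×10^6 × 0.32601 = 5.27871×10^5.

528000 cells per day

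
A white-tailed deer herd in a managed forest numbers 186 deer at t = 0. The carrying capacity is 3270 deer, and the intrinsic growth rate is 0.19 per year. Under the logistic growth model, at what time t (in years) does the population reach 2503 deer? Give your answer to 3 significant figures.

21.0 years

A = (K − N₀)/N₀ = (3270 − 186)/186 = 16.581.
Solve 3270/(1 + 16.581·e^(−0.19t)) = 2503: 1 + 16.581·e^(−0.19t) = 1.3064, so e^(−0.19t) = 0.0184813.
−0.19·t = ln(0.0184813) = -3.991, so t = 3.991/0.19 = 21.005.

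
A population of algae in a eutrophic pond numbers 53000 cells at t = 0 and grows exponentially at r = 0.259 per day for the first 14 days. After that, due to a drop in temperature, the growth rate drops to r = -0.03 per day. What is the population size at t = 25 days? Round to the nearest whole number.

Phase 1: N(14) = 53000·e^(0.259×14) = 53000·e^3.626 = 1.9908×10^6.
Phase 2 runs for 25 − 14 = 11 days at r = -0.03.
N(25) = 1.9908×10^6·e^(-0.03×11) = 1.9908×10^6·e^-0.33 = 1.431233×10^6.

1431233 cells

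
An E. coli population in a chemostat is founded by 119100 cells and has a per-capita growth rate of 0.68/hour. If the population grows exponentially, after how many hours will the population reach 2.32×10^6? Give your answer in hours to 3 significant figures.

4.37 hours

Set N₀·e^(rt) = 2.32×10^6: e^(0.68·t) = 2.32×10^6/119100 = 19.479.
0.68·t = ln(19.479) = 2.9694, so t = 2.9694/0.68 = 4.3667.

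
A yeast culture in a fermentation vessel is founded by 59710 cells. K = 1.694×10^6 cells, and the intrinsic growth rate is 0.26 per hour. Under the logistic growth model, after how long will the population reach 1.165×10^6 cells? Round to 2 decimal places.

A = (K − N₀)/N₀ = (1.694×10^6 − 59710)/59710 = 27.37.
Solve 1.694×10^6/(1 + 27.37·e^(−0.26t)) = 1.165×10^6: 1 + 27.37·e^(−0.26t) = 1.4541, so e^(−0.26t) = 0.01659.
−0.26·t = ln(0.01659) = -4.099, so t = 4.099/0.26 = 15.765.

15.77 hours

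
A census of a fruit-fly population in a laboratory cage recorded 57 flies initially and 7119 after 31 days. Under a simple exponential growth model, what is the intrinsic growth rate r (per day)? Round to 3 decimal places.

From N(t) = N₀·e^(rt): e^(r·31) = 7119/57 = 124.89.
r·31 = ln(124.89) = 4.8275, so r = 4.8275/31 = 0.15572.

0.156 per day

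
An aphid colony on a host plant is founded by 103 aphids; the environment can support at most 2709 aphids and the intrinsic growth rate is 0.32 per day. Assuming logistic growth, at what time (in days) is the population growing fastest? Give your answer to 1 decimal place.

Logistic growth is fastest at N = K/2 = 1354.5.
A = (K − N₀)/N₀ = 25.301. Set K/(1 + A·e^(−rt)) = K/2 → A·e^(−rt) = 1.
e^(−0.32t) = 1/25.301 = 0.0395242, so t = ln(25.301)/0.32 = 3.2308/0.32 = 10.096.

10.1 days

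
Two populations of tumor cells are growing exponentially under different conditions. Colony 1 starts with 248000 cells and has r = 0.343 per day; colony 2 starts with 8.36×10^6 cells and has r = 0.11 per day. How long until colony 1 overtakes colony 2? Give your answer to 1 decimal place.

15.1 days

Set 248000·e^(0.343t) = 8.36×10^6·e^(0.11t).
e^((0.343 − 0.11)t) = 8.36×10^6/248000 → e^(0.233·t) = 33.71.
0.233·t = ln(33.71) = 3.5178, so t = 3.5178/0.233 = 15.098.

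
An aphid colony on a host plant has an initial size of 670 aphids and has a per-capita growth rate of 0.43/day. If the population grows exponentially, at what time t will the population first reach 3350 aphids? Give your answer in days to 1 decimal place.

3.7 days

Set N₀·e^(rt) = 3350: e^(0.43·t) = 3350/670 = 5.
0.43·t = ln(5) = 1.6094, so t = 1.6094/0.43 = 3.7429.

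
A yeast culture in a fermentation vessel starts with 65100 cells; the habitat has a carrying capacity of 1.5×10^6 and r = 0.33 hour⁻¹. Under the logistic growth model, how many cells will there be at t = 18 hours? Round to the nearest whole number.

1417751 cells

A = (K − N₀)/N₀ = (1.5×10^6 − 65100)/65100 = 22.041.
N(t) = K/(1 + A·e^(−rt)) = 1.5×10^6/(1 + 22.041×e^(−0.33×18)).
e^(−5.94) = 0.002632; denominator = 1 + 22.041×0.002632 = 1.058.
N = 1.5×10^6/1.058 = 1.417751×10^6.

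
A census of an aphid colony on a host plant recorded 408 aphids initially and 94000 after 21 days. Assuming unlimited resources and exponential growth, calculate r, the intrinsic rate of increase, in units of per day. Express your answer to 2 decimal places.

From N(t) = N₀·e^(rt): e^(r·21) = 94000/408 = 230.39.
r·21 = ln(230.39) = 5.4398, so r = 5.4398/21 = 0.25904.

0.26 per day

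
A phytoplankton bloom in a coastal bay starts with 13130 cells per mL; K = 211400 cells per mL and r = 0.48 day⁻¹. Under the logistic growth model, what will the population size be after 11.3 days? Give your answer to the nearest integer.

A = (K − N₀)/N₀ = (211400 − 13130)/13130 = 15.101.
N(t) = K/(1 + A·e^(−rt)) = 211400/(1 + 15.101×e^(−0.48×11.3)).
e^(−5.424) = 0.0044095; denominator = 1 + 15.101×0.0044095 = 1.0666.
N = 211400/1.0666 = 198203.

198203 cells per mL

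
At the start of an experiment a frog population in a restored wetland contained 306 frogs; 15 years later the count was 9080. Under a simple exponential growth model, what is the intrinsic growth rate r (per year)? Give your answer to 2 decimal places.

From N(t) = N₀·e^(rt): e^(r·15) = 9080/306 = 29.673.
r·15 = ln(29.673) = 3.3902, so r = 3.3902/15 = 0.22602.

0.23 per year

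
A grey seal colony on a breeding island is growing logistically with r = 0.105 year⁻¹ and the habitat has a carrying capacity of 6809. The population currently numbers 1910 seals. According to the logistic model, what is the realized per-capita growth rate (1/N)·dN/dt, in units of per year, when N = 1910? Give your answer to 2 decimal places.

0.08 per year

(1/N)·dN/dt = r(1 − N/K) = 0.105 × (1 − 1910/6809).
= 0.105 × 0.71949 = 0.075546.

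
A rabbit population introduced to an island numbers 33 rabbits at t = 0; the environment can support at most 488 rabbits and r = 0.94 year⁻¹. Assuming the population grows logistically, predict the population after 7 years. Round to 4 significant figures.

A = (K − N₀)/N₀ = (488 − 33)/33 = 13.788.
N(t) = K/(1 + A·e^(−rt)) = 488/(1 + 13.788×e^(−0.94×7)).
e^(−6.58) = 0.0013878; denominator = 1 + 13.788×0.0013878 = 1.0191.
N = 488/1.0191 = 478.837.

478.8 rabbits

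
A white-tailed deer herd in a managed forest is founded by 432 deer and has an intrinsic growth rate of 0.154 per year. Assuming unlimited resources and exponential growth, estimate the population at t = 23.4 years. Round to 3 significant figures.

15900 deer

N(t) = N₀·e^(rt) = 432 × e^(0.154×23.4) = 432 × e^3.604.
e^3.604 ≈ 36.73, so N ≈ 432 × 36.73 = 15867.5.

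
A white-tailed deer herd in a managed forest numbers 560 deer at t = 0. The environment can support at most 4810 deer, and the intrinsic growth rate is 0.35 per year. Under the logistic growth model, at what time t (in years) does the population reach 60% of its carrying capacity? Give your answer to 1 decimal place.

A = (K − N₀)/N₀ = (4810 − 560)/560 = 7.5893.
Solve 4810/(1 + 7.5893·e^(−0.35t)) = 2886: 1 + 7.5893·e^(−0.35t) = 1.6667, so e^(−0.35t) = 0.0878431.
−0.35·t = ln(0.0878431) = -2.4322, so t = 2.4322/0.35 = 6.9492.

6.9 years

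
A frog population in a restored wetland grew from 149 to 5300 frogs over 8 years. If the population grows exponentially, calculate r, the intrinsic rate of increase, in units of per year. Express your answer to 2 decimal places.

From N(t) = N₀·e^(rt): e^(r·8) = 5300/149 = 35.57.
r·8 = ln(35.57) = 3.5715, so r = 3.5715/8 = 0.44644.

0.45 per year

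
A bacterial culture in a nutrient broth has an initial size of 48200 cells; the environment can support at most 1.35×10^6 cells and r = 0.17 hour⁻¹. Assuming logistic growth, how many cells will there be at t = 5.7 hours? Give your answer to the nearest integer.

A = (K − N₀)/N₀ = (1.35×10^6 − 48200)/48200 = 27.008.
N(t) = K/(1 + A·e^(−rt)) = 1.35×10^6/(1 + 27.008×e^(−0.17×5.7)).
e^(−0.969) = 0.37946; denominator = 1 + 27.008×0.37946 = 11.249.
N = 1.35×10^6/11.249 = 120015.

120015 cells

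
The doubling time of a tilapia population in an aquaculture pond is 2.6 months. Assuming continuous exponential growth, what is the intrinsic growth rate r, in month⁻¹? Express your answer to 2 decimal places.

r = ln(2)/t_d = 0.6931/2.6 = 0.2666.

0.27 per month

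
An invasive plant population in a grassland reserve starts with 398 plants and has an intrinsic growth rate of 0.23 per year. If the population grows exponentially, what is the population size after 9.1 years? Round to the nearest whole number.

3227 plants

N(t) = N₀·e^(rt) = 398 × e^(0.23×9.1) = 398 × e^2.093.
e^2.093 ≈ 8.1092, so N ≈ 398 × 8.1092 = 3227.46.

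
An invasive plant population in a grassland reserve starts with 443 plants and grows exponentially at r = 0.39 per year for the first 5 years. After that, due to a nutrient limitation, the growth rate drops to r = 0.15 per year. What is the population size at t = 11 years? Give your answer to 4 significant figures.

7658 plants

Phase 1: N(5) = 443·e^(0.39×5) = 443·e^1.95 = 3113.71.
Phase 2 runs for 11 − 5 = 6 years at r = 0.15.
N(11) = 3113.71·e^(0.15×6) = 3113.71·e^0.9 = 7658.49.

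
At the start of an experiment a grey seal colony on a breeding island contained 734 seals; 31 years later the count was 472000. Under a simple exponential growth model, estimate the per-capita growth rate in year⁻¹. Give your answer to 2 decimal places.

From N(t) = N₀·e^(rt): e^(r·31) = 472000/734 = 643.05.
r·31 = ln(643.05) = 6.4662, so r = 6.4662/31 = 0.20859.

0.21 per year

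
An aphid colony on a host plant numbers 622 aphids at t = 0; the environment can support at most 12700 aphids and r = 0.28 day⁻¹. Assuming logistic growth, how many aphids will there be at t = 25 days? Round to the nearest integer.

12479 aphids

A = (K − N₀)/N₀ = (12700 − 622)/622 = 19.418.
N(t) = K/(1 + A·e^(−rt)) = 12700/(1 + 19.418×e^(−0.28×25)).
e^(−7) = 0.00091188; denominator = 1 + 19.418×0.00091188 = 1.0177.
N = 12700/1.0177 = 12479.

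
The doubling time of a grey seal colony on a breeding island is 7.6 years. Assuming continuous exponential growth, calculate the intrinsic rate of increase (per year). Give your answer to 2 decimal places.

0.09 per year

r = ln(2)/t_d = 0.6931/7.6 = 0.091204.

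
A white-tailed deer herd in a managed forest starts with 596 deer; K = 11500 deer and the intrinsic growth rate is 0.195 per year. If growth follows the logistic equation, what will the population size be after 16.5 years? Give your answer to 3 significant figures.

6640 deer

A = (K − N₀)/N₀ = (11500 − 596)/596 = 18.295.
N(t) = K/(1 + A·e^(−rt)) = 11500/(1 + 18.295×e^(−0.195×16.5)).
e^(−3.218) = 0.040055; denominator = 1 + 18.295×0.040055 = 1.7328.
N = 11500/1.7328 = 6636.58.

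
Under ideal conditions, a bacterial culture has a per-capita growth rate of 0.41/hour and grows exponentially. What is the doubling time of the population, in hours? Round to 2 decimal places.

Doubling time t_d = ln(2)/r = 0.6931/0.41 = 1.6906.

1.69 hours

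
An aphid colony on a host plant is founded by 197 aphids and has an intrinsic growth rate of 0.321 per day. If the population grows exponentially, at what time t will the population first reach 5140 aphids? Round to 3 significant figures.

Set N₀·e^(rt) = 5140: e^(0.321·t) = 5140/197 = 26.091.
0.321·t = ln(26.091) = 3.2616, so t = 3.2616/0.321 = 10.161.

10.2 days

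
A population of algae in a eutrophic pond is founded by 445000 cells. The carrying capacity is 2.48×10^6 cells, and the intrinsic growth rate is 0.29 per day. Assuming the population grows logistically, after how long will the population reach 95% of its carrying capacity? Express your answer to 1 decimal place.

A = (K − N₀)/N₀ = (2.48×10^6 − 445000)/445000 = 4.573.
Solve 2.48×10^6/(1 + 4.573·e^(−0.29t)) = 2.356×10^6: 1 + 4.573·e^(−0.29t) = 1.0526, so e^(−0.29t) = 0.0115091.
−0.29·t = ln(0.0115091) = -4.4646, so t = 4.4646/0.29 = 15.395.

15.4 days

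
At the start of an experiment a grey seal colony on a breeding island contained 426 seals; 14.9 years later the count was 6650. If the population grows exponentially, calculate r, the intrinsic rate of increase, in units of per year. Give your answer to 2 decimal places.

From N(t) = N₀·e^(rt): e^(r·14.9) = 6650/426 = 15.61.
r·14.9 = ln(15.61) = 2.7479, so r = 2.7479/14.9 = 0.18443.

0.18 per year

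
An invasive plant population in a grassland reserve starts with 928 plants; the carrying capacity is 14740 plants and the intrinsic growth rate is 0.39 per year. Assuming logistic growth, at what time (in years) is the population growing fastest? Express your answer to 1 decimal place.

Logistic growth is fastest at N = K/2 = 7370.
A = (K − N₀)/N₀ = 14.884. Set K/(1 + A·e^(−rt)) = K/2 → A·e^(−rt) = 1.
e^(−0.39t) = 1/14.884 = 0.067188, so t = ln(14.884)/0.39 = 2.7003/0.39 = 6.9237.

6.9 years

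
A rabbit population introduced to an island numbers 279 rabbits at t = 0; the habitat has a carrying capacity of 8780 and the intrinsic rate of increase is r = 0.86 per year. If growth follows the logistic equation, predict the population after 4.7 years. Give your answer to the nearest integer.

A = (K − N₀)/N₀ = (8780 − 279)/279 = 30.47.
N(t) = K/(1 + A·e^(−rt)) = 8780/(1 + 30.47×e^(−0.86×4.7)).
e^(−4.042) = 0.017562; denominator = 1 + 30.47×0.017562 = 1.5351.
N = 8780/1.5351 = 5719.44.

5719 rabbits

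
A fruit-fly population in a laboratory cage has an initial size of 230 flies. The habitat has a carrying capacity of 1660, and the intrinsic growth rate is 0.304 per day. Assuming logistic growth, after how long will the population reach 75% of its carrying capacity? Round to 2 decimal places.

A = (K − N₀)/N₀ = (1660 − 230)/230 = 6.2174.
Solve 1660/(1 + 6.2174·e^(−0.304t)) = 1245: 1 + 6.2174·e^(−0.304t) = 1.3333, so e^(−0.304t) = 0.0536131.
−0.304·t = ln(0.0536131) = -2.926, so t = 2.926/0.304 = 9.6249.

9.62 days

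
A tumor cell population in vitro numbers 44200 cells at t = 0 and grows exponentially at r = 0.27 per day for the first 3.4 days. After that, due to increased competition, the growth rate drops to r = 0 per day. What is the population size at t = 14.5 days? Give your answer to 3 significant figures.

Phase 1: N(3.4) = 44200·e^(0.27×3.4) = 44200·e^0.918 = 110689.
Phase 2 runs for 14.5 − 3.4 = 11.1 days at r = 0.
N(14.5) = 110689·e^(0×11.1) = 110689·e^0 = 110689.

111000 cells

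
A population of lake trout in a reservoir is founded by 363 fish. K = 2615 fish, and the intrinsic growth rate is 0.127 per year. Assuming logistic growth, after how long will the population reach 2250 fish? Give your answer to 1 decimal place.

28.7 years

A = (K − N₀)/N₀ = (2615 − 363)/363 = 6.2039.
Solve 2615/(1 + 6.2039·e^(−0.127t)) = 2250: 1 + 6.2039·e^(−0.127t) = 1.1622, so e^(−0.127t) = 0.0261486.
−0.127·t = ln(0.0261486) = -3.644, so t = 3.644/0.127 = 28.693.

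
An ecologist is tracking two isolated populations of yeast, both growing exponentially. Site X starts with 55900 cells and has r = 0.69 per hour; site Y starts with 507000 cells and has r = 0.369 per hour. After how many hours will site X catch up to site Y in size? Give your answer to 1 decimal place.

6.9 hours

Set 55900·e^(0.69t) = 507000·e^(0.369t).
e^((0.69 − 0.369)t) = 507000/55900 → e^(0.321·t) = 9.0698.
0.321·t = ln(9.0698) = 2.2049, so t = 2.2049/0.321 = 6.869.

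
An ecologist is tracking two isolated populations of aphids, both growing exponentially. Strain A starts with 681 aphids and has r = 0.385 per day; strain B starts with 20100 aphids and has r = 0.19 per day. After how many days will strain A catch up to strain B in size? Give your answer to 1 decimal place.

17.4 days

Set 681·e^(0.385t) = 20100·e^(0.19t).
e^((0.385 − 0.19)t) = 20100/681 → e^(0.195·t) = 29.515.
0.195·t = ln(29.515) = 3.3849, so t = 3.3849/0.195 = 17.359.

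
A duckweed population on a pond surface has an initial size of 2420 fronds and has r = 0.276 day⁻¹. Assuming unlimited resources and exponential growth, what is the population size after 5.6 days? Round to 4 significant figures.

N(t) = N₀·e^(rt) = 2420 × e^(0.276×5.6) = 2420 × e^1.546.
e^1.546 ≈ 4.6908, so N ≈ 2420 × 4.6908 = 11351.7.

11350 fronds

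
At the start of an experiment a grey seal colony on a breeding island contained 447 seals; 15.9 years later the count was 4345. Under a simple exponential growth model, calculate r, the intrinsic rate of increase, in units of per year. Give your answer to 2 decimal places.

0.14 per year

From N(t) = N₀·e^(rt): e^(r·15.9) = 4345/447 = 9.7204.
r·15.9 = ln(9.7204) = 2.2742, so r = 2.2742/15.9 = 0.14303.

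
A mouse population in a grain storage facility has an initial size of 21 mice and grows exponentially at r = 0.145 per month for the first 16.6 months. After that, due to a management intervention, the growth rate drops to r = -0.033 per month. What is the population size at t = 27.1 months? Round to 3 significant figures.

Phase 1: N(16.6) = 21·e^(0.145×16.6) = 21·e^2.407 = 233.113.
Phase 2 runs for 27.1 − 16.6 = 10.5 months at r = -0.033.
N(27.1) = 233.113·e^(-0.033×10.5) = 233.113·e^-0.3465 = 164.848.

165 mice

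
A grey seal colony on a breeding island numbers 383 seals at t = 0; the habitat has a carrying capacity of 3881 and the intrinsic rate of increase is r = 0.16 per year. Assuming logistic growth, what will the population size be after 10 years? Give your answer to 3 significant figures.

1360 seals

A = (K − N₀)/N₀ = (3881 − 383)/383 = 9.1332.
N(t) = K/(1 + A·e^(−rt)) = 3881/(1 + 9.1332×e^(−0.16×10)).
e^(−1.6) = 0.2019; denominator = 1 + 9.1332×0.2019 = 2.844.
N = 3881/2.844 = 1364.65.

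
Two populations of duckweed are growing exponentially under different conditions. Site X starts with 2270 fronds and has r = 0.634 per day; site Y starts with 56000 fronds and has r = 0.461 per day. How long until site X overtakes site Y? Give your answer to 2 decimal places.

18.53 days

Set 2270·e^(0.634t) = 56000·e^(0.461t).
e^((0.634 − 0.461)t) = 56000/2270 → e^(0.173·t) = 24.67.
0.173·t = ln(24.67) = 3.2056, so t = 3.2056/0.173 = 18.529.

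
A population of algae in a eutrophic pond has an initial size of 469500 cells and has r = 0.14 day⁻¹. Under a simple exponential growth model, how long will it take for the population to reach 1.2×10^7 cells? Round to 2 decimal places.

23.15 days

Set N₀·e^(rt) = 1.2×10^7: e^(0.14·t) = 1.2×10^7/469500 = 25.559.
0.14·t = ln(25.559) = 3.241, so t = 3.241/0.14 = 23.15.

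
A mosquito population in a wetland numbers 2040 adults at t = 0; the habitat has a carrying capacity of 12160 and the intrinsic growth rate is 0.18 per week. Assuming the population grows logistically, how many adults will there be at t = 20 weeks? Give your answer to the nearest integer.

A = (K − N₀)/N₀ = (12160 − 2040)/2040 = 4.9608.
N(t) = K/(1 + A·e^(−rt)) = 12160/(1 + 4.9608×e^(−0.18×20)).
e^(−3.6) = 0.027324; denominator = 1 + 4.9608×0.027324 = 1.1355.
N = 12160/1.1355 = 10708.5.

10708 adults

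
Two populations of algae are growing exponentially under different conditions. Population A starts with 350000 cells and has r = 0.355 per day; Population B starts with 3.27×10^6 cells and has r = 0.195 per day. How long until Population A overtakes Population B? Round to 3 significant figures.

Set 350000·e^(0.355t) = 3.27×10^6·e^(0.195t).
e^((0.355 − 0.195)t) = 3.27×10^6/350000 → e^(0.16·t) = 9.3429.
0.16·t = ln(9.3429) = 2.2346, so t = 2.2346/0.16 = 13.966.

14.0 days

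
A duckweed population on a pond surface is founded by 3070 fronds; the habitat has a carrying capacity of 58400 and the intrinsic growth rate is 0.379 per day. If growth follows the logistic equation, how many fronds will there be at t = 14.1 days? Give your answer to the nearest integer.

53770 fronds

A = (K − N₀)/N₀ = (58400 − 3070)/3070 = 18.023.
N(t) = K/(1 + A·e^(−rt)) = 58400/(1 + 18.023×e^(−0.379×14.1)).
e^(−5.344) = 0.0047772; denominator = 1 + 18.023×0.0047772 = 1.0861.
N = 58400/1.0861 = 53770.4.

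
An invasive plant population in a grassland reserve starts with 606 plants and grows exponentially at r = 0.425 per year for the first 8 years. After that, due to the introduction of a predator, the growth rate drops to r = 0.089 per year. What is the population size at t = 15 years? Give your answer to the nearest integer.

33856 plants

Phase 1: N(8) = 606·e^(0.425×8) = 606·e^3.4 = 18158.2.
Phase 2 runs for 15 − 8 = 7 years at r = 0.089.
N(15) = 18158.2·e^(0.089×7) = 18158.2·e^0.623 = 33856.3.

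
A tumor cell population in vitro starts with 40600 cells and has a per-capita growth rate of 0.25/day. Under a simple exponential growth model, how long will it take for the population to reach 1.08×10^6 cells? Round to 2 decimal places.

Set N₀·e^(rt) = 1.08×10^6: e^(0.25·t) = 1.08×10^6/40600 = 26.601.
0.25·t = ln(26.601) = 3.2809, so t = 3.2809/0.25 = 13.124.

13.12 days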